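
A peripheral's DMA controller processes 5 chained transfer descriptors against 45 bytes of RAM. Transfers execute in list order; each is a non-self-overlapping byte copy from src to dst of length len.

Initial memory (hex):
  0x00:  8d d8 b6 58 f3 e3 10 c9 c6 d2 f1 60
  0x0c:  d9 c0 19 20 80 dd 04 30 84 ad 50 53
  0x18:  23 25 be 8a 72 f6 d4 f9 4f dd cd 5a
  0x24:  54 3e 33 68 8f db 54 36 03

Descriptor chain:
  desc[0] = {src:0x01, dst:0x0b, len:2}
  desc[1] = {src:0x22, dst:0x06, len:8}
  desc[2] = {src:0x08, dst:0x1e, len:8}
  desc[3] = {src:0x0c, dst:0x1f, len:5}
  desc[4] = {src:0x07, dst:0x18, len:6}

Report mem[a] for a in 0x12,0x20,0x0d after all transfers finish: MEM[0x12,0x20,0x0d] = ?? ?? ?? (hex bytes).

MEM[0x12,0x20,0x0d] = 04 db db

[0] 0x01->0x0b len=2 : d8 b6
[1] 0x22->0x06 len=8 : cd 5a 54 3e 33 68 8f db
[2] 0x08->0x1e len=8 : 54 3e 33 68 8f db 19 20
[3] 0x0c->0x1f len=5 : 8f db 19 20 80
[4] 0x07->0x18 len=6 : 5a 54 3e 33 68 8f
query mem[0x12]=0x04, mem[0x20]=0xdb, mem[0x0d]=0xdb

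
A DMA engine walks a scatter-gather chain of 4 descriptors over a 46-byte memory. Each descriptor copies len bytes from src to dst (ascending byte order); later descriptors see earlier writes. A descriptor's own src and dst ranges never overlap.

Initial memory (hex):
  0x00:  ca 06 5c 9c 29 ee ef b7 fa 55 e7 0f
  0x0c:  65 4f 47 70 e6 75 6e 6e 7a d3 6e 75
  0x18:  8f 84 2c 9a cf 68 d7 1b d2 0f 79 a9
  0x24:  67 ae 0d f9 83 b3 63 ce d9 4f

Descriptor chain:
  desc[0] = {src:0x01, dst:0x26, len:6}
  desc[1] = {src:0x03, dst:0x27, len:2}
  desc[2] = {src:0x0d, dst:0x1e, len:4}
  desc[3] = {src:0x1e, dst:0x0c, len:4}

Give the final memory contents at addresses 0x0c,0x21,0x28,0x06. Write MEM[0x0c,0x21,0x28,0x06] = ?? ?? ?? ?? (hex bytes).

MEM[0x0c,0x21,0x28,0x06] = 4f e6 29 ef

[0] 0x01->0x26 len=6 : 06 5c 9c 29 ee ef
[1] 0x03->0x27 len=2 : 9c 29
[2] 0x0d->0x1e len=4 : 4f 47 70 e6
[3] 0x1e->0x0c len=4 : 4f 47 70 e6
query mem[0x0c]=0x4f, mem[0x21]=0xe6, mem[0x28]=0x29, mem[0x06]=0xef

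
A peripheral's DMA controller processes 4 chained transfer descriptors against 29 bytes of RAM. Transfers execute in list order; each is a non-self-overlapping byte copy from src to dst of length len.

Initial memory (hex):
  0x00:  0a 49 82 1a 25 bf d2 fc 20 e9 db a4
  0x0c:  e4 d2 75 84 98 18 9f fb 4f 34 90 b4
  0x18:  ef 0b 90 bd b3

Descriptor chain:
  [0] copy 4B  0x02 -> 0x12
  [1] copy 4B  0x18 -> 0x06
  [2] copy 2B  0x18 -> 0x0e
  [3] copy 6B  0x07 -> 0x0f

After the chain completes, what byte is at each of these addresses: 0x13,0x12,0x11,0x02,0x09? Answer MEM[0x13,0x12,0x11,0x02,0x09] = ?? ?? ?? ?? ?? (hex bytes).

D0: mem[0x12..0x15] <- [82 1a 25 bf]
D1: mem[0x06..0x09] <- [ef 0b 90 bd]
D2: mem[0x0e..0x0f] <- [ef 0b]
D3: mem[0x0f..0x14] <- [0b 90 bd db a4 e4]
query mem[0x13]=0xa4, mem[0x12]=0xdb, mem[0x11]=0xbd, mem[0x02]=0x82, mem[0x09]=0xbd

MEM[0x13,0x12,0x11,0x02,0x09] = a4 db bd 82 bd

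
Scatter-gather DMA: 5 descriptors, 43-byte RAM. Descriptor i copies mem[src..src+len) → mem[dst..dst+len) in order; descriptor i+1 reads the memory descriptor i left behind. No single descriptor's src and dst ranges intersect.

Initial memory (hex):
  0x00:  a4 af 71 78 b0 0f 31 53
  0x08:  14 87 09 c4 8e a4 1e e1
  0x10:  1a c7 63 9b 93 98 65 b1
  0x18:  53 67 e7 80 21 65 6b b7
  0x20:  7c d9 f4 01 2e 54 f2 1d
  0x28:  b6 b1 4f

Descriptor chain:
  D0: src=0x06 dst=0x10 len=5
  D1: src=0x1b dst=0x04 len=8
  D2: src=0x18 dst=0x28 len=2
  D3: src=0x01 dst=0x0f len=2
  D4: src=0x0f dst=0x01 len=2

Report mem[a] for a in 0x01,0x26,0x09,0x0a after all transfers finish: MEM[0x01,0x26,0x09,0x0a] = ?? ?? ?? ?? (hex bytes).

[0] 0x06->0x10 len=5 : 31 53 14 87 09
[1] 0x1b->0x04 len=8 : 80 21 65 6b b7 7c d9 f4
[2] 0x18->0x28 len=2 : 53 67
[3] 0x01->0x0f len=2 : af 71
[4] 0x0f->0x01 len=2 : af 71
query mem[0x01]=0xaf, mem[0x26]=0xf2, mem[0x09]=0x7c, mem[0x0a]=0xd9

MEM[0x01,0x26,0x09,0x0a] = af f2 7c d9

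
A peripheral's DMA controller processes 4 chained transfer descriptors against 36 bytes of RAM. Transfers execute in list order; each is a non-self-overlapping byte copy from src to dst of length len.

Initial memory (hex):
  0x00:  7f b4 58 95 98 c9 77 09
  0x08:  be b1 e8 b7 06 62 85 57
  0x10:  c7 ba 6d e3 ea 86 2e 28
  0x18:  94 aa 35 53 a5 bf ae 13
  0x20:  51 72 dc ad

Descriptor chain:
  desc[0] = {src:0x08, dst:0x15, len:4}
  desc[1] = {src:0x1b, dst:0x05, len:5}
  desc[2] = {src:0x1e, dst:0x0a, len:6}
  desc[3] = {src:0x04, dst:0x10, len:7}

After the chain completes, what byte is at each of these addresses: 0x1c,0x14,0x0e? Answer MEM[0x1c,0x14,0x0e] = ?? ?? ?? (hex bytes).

[0] 0x08->0x15 len=4 : be b1 e8 b7
[1] 0x1b->0x05 len=5 : 53 a5 bf ae 13
[2] 0x1e->0x0a len=6 : ae 13 51 72 dc ad
[3] 0x04->0x10 len=7 : 98 53 a5 bf ae 13 ae
query mem[0x1c]=0xa5, mem[0x14]=0xae, mem[0x0e]=0xdc

MEM[0x1c,0x14,0x0e] = a5 ae dc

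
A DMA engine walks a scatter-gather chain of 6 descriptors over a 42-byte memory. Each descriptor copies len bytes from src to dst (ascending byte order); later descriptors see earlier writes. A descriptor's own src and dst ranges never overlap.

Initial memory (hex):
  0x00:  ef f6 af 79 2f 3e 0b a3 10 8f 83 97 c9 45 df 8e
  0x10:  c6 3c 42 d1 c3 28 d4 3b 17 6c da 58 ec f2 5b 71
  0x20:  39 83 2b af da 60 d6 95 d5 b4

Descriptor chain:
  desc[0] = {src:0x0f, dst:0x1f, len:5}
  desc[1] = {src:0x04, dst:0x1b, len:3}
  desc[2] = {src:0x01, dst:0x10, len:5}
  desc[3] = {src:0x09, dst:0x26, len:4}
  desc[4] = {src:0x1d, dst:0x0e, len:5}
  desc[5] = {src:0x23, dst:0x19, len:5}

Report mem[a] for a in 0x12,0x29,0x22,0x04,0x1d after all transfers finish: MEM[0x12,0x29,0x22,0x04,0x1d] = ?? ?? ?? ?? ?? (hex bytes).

  after D0: wrote 5B at 0x1f = 8ec63c42d1
  after D1: wrote 3B at 0x1b = 2f3e0b
  after D2: wrote 5B at 0x10 = f6af792f3e
  after D3: wrote 4B at 0x26 = 8f8397c9
  after D4: wrote 5B at 0x0e = 0b5b8ec63c
  after D5: wrote 5B at 0x19 = d1da608f83
query mem[0x12]=0x3c, mem[0x29]=0xc9, mem[0x22]=0x42, mem[0x04]=0x2f, mem[0x1d]=0x83

MEM[0x12,0x29,0x22,0x04,0x1d] = 3c c9 42 2f 83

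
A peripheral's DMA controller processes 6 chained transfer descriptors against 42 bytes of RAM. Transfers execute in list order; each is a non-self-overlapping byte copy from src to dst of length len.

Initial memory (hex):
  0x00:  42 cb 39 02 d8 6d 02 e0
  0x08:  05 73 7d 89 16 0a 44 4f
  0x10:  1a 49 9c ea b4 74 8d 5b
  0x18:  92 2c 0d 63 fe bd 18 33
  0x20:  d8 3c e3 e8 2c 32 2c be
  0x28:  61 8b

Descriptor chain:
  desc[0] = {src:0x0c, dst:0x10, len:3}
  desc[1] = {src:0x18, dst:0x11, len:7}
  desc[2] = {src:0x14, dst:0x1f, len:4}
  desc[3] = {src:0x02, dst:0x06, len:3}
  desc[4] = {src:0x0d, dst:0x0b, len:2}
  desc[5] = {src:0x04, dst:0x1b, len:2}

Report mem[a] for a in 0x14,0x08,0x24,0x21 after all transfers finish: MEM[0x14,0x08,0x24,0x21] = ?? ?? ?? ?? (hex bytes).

  after D0: wrote 3B at 0x10 = 160a44
  after D1: wrote 7B at 0x11 = 922c0d63febd18
  after D2: wrote 4B at 0x1f = 63febd18
  after D3: wrote 3B at 0x06 = 3902d8
  after D4: wrote 2B at 0x0b = 0a44
  after D5: wrote 2B at 0x1b = d86d
query mem[0x14]=0x63, mem[0x08]=0xd8, mem[0x24]=0x2c, mem[0x21]=0xbd

MEM[0x14,0x08,0x24,0x21] = 63 d8 2c bd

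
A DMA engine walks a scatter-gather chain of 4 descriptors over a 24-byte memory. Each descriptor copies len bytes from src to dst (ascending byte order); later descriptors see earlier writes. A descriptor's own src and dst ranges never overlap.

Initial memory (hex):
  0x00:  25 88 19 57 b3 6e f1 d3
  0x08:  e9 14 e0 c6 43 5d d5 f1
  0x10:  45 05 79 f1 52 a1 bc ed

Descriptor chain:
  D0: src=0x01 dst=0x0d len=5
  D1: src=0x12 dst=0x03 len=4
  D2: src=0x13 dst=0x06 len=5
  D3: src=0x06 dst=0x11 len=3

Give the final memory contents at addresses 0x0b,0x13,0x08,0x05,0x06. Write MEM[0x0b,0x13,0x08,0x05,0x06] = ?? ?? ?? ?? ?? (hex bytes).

MEM[0x0b,0x13,0x08,0x05,0x06] = c6 a1 a1 52 f1

[0] 0x01->0x0d len=5 : 88 19 57 b3 6e
[1] 0x12->0x03 len=4 : 79 f1 52 a1
[2] 0x13->0x06 len=5 : f1 52 a1 bc ed
[3] 0x06->0x11 len=3 : f1 52 a1
query mem[0x0b]=0xc6, mem[0x13]=0xa1, mem[0x08]=0xa1, mem[0x05]=0x52, mem[0x06]=0xf1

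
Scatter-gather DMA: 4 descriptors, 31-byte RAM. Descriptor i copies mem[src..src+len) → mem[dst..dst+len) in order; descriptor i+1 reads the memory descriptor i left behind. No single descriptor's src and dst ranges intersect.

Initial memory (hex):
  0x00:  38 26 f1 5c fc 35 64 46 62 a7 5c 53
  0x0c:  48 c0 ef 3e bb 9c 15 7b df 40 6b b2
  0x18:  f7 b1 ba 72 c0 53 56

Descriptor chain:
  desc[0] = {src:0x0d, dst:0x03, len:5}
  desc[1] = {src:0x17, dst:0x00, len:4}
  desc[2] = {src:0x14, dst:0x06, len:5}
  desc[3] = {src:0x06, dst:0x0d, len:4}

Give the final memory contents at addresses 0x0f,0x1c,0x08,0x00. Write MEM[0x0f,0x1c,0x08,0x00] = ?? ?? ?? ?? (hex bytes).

MEM[0x0f,0x1c,0x08,0x00] = 6b c0 6b b2

  after D0: wrote 5B at 0x03 = c0ef3ebb9c
  after D1: wrote 4B at 0x00 = b2f7b1ba
  after D2: wrote 5B at 0x06 = df406bb2f7
  after D3: wrote 4B at 0x0d = df406bb2
query mem[0x0f]=0x6b, mem[0x1c]=0xc0, mem[0x08]=0x6b, mem[0x00]=0xb2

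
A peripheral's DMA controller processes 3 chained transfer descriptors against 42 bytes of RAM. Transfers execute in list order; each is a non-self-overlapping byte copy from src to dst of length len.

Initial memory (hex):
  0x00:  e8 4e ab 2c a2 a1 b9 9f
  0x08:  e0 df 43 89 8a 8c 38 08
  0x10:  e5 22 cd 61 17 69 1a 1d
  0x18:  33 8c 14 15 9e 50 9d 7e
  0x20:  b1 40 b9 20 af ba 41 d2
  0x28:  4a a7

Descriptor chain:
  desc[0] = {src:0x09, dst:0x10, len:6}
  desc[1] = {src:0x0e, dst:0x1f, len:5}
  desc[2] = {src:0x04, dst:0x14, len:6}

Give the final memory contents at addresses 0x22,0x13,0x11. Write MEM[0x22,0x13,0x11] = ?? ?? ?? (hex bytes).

MEM[0x22,0x13,0x11] = 43 8a 43

#0 dst[0x10+6] := {0xdf,0x43,0x89,0x8a,0x8c,0x38}
#1 dst[0x1f+5] := {0x38,0x08,0xdf,0x43,0x89}
#2 dst[0x14+6] := {0xa2,0xa1,0xb9,0x9f,0xe0,0xdf}
query mem[0x22]=0x43, mem[0x13]=0x8a, mem[0x11]=0x43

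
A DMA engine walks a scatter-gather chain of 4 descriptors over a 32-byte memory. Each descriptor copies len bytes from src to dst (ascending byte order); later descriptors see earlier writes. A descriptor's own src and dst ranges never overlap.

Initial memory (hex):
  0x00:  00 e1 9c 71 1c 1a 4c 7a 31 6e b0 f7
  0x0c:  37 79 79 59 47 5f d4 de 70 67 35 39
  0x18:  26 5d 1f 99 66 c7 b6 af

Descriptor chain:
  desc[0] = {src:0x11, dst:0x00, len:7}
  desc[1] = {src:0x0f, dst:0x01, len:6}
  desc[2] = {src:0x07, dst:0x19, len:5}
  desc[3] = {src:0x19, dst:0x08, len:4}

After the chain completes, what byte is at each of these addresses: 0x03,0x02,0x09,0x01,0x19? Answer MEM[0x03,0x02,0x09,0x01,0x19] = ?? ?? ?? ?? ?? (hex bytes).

MEM[0x03,0x02,0x09,0x01,0x19] = 5f 47 31 59 7a

  after D0: wrote 7B at 0x00 = 5fd4de70673539
  after D1: wrote 6B at 0x01 = 59475fd4de70
  after D2: wrote 5B at 0x19 = 7a316eb0f7
  after D3: wrote 4B at 0x08 = 7a316eb0
query mem[0x03]=0x5f, mem[0x02]=0x47, mem[0x09]=0x31, mem[0x01]=0x59, mem[0x19]=0x7a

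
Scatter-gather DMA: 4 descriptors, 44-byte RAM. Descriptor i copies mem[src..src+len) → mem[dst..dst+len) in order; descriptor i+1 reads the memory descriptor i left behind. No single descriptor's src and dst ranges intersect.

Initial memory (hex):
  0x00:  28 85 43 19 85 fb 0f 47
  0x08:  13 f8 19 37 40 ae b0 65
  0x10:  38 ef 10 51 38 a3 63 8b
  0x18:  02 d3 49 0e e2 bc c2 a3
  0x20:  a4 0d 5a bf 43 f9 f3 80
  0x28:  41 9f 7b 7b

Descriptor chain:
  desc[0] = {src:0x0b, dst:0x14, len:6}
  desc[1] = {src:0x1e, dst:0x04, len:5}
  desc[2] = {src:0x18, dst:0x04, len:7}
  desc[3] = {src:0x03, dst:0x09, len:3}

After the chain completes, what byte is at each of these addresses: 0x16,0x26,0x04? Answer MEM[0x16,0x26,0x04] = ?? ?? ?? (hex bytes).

MEM[0x16,0x26,0x04] = ae f3 65

D0: mem[0x14..0x19] <- [37 40 ae b0 65 38]
D1: mem[0x04..0x08] <- [c2 a3 a4 0d 5a]
D2: mem[0x04..0x0a] <- [65 38 49 0e e2 bc c2]
D3: mem[0x09..0x0b] <- [19 65 38]
query mem[0x16]=0xae, mem[0x26]=0xf3, mem[0x04]=0x65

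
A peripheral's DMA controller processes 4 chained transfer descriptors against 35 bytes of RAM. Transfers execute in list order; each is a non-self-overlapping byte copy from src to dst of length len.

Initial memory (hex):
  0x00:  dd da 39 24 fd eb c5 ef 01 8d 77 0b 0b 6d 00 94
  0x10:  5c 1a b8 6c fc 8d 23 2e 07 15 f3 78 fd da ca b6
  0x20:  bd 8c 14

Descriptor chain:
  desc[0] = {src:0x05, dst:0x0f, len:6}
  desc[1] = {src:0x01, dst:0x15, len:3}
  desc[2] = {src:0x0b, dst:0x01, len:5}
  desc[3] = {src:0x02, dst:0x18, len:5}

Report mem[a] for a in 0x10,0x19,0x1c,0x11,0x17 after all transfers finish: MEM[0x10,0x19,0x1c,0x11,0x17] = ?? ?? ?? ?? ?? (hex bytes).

[0] 0x05->0x0f len=6 : eb c5 ef 01 8d 77
[1] 0x01->0x15 len=3 : da 39 24
[2] 0x0b->0x01 len=5 : 0b 0b 6d 00 eb
[3] 0x02->0x18 len=5 : 0b 6d 00 eb c5
query mem[0x10]=0xc5, mem[0x19]=0x6d, mem[0x1c]=0xc5, mem[0x11]=0xef, mem[0x17]=0x24

MEM[0x10,0x19,0x1c,0x11,0x17] = c5 6d c5 ef 24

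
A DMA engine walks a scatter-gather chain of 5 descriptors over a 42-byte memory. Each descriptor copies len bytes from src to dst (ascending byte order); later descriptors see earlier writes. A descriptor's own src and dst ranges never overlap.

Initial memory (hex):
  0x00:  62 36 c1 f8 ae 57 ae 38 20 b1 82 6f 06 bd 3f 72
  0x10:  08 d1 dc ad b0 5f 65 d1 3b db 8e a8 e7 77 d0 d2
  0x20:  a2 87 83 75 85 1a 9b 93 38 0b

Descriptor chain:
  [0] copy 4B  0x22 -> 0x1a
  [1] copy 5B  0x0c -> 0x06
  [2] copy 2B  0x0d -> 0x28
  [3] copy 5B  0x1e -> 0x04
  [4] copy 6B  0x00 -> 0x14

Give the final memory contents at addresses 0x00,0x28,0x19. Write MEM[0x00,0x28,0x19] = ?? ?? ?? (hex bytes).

  after D0: wrote 4B at 0x1a = 8375851a
  after D1: wrote 5B at 0x06 = 06bd3f7208
  after D2: wrote 2B at 0x28 = bd3f
  after D3: wrote 5B at 0x04 = d0d2a28783
  after D4: wrote 6B at 0x14 = 6236c1f8d0d2
query mem[0x00]=0x62, mem[0x28]=0xbd, mem[0x19]=0xd2

MEM[0x00,0x28,0x19] = 62 bd d2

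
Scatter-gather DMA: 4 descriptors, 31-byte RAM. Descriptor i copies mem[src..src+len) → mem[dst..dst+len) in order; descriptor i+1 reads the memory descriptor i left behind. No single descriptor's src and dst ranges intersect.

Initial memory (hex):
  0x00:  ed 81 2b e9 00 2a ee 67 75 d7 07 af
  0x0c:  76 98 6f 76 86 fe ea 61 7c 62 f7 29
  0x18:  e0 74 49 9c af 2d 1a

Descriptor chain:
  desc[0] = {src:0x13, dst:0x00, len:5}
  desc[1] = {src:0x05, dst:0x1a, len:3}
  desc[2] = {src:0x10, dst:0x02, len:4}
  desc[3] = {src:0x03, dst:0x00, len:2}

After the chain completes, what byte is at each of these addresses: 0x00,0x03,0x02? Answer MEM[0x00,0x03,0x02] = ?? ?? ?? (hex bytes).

[0] 0x13->0x00 len=5 : 61 7c 62 f7 29
[1] 0x05->0x1a len=3 : 2a ee 67
[2] 0x10->0x02 len=4 : 86 fe ea 61
[3] 0x03->0x00 len=2 : fe ea
query mem[0x00]=0xfe, mem[0x03]=0xfe, mem[0x02]=0x86

MEM[0x00,0x03,0x02] = fe fe 86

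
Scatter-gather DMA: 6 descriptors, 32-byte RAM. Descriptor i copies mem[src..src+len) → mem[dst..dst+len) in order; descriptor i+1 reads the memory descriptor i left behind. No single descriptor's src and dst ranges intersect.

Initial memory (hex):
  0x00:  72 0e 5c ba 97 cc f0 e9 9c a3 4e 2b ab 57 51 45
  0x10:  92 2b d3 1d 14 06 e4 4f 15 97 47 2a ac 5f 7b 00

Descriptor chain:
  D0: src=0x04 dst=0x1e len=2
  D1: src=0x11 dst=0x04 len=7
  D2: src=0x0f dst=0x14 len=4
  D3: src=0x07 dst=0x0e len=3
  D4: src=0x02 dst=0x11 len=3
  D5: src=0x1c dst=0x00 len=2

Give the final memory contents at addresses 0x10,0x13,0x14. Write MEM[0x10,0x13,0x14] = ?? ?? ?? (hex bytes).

MEM[0x10,0x13,0x14] = e4 2b 45

#0 dst[0x1e+2] := {0x97,0xcc}
#1 dst[0x04+7] := {0x2b,0xd3,0x1d,0x14,0x06,0xe4,0x4f}
#2 dst[0x14+4] := {0x45,0x92,0x2b,0xd3}
#3 dst[0x0e+3] := {0x14,0x06,0xe4}
#4 dst[0x11+3] := {0x5c,0xba,0x2b}
#5 dst[0x00+2] := {0xac,0x5f}
query mem[0x10]=0xe4, mem[0x13]=0x2b, mem[0x14]=0x45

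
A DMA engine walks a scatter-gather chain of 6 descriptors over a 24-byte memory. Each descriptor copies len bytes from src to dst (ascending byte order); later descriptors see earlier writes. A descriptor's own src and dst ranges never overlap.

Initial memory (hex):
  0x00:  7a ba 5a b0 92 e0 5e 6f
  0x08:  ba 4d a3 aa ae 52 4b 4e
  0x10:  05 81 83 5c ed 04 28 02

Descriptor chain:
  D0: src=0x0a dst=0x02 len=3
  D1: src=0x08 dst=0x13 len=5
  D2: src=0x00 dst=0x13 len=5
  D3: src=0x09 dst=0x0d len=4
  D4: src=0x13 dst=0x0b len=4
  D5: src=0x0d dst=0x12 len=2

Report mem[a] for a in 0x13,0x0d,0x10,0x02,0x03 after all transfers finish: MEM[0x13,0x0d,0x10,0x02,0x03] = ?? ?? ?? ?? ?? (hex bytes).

MEM[0x13,0x0d,0x10,0x02,0x03] = aa a3 ae a3 aa

[0] 0x0a->0x02 len=3 : a3 aa ae
[1] 0x08->0x13 len=5 : ba 4d a3 aa ae
[2] 0x00->0x13 len=5 : 7a ba a3 aa ae
[3] 0x09->0x0d len=4 : 4d a3 aa ae
[4] 0x13->0x0b len=4 : 7a ba a3 aa
[5] 0x0d->0x12 len=2 : a3 aa
query mem[0x13]=0xaa, mem[0x0d]=0xa3, mem[0x10]=0xae, mem[0x02]=0xa3, mem[0x03]=0xaa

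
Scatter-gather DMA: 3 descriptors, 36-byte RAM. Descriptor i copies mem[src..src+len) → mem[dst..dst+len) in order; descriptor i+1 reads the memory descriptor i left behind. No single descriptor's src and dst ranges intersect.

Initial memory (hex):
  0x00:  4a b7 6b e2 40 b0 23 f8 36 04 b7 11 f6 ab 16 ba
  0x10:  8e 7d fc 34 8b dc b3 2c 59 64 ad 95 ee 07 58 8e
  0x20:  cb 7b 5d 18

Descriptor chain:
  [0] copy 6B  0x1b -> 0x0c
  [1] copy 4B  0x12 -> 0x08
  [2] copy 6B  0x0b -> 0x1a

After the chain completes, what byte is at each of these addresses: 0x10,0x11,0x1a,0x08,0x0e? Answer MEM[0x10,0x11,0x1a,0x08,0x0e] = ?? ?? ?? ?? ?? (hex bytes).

MEM[0x10,0x11,0x1a,0x08,0x0e] = 8e cb dc fc 07

#0 dst[0x0c+6] := {0x95,0xee,0x07,0x58,0x8e,0xcb}
#1 dst[0x08+4] := {0xfc,0x34,0x8b,0xdc}
#2 dst[0x1a+6] := {0xdc,0x95,0xee,0x07,0x58,0x8e}
query mem[0x10]=0x8e, mem[0x11]=0xcb, mem[0x1a]=0xdc, mem[0x08]=0xfc, mem[0x0e]=0x07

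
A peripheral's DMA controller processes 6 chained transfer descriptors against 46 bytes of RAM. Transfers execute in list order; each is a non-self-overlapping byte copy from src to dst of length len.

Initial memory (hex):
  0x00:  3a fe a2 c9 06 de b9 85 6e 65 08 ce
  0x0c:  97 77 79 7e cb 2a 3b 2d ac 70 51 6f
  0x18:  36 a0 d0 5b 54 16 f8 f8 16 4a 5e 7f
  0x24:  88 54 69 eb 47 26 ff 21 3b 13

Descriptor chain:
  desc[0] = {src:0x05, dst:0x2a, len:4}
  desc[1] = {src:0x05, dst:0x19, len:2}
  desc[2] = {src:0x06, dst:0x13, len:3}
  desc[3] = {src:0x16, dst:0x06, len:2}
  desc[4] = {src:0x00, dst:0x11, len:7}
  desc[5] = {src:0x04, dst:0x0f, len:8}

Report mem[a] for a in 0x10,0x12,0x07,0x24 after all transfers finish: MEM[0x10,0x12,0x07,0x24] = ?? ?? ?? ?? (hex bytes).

[0] 0x05->0x2a len=4 : de b9 85 6e
[1] 0x05->0x19 len=2 : de b9
[2] 0x06->0x13 len=3 : b9 85 6e
[3] 0x16->0x06 len=2 : 51 6f
[4] 0x00->0x11 len=7 : 3a fe a2 c9 06 de 51
[5] 0x04->0x0f len=8 : 06 de 51 6f 6e 65 08 ce
query mem[0x10]=0xde, mem[0x12]=0x6f, mem[0x07]=0x6f, mem[0x24]=0x88

MEM[0x10,0x12,0x07,0x24] = de 6f 6f 88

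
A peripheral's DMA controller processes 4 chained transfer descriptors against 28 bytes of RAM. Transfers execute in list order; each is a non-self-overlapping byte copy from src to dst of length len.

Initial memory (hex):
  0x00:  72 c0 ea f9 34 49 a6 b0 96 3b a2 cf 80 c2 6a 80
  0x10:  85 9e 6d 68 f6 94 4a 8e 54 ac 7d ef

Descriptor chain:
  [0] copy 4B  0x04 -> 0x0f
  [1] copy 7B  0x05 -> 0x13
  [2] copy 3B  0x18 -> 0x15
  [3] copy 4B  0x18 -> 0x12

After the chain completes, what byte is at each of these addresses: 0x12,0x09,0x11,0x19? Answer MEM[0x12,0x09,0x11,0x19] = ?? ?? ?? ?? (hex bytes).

#0 dst[0x0f+4] := {0x34,0x49,0xa6,0xb0}
#1 dst[0x13+7] := {0x49,0xa6,0xb0,0x96,0x3b,0xa2,0xcf}
#2 dst[0x15+3] := {0xa2,0xcf,0x7d}
#3 dst[0x12+4] := {0xa2,0xcf,0x7d,0xef}
query mem[0x12]=0xa2, mem[0x09]=0x3b, mem[0x11]=0xa6, mem[0x19]=0xcf

MEM[0x12,0x09,0x11,0x19] = a2 3b a6 cf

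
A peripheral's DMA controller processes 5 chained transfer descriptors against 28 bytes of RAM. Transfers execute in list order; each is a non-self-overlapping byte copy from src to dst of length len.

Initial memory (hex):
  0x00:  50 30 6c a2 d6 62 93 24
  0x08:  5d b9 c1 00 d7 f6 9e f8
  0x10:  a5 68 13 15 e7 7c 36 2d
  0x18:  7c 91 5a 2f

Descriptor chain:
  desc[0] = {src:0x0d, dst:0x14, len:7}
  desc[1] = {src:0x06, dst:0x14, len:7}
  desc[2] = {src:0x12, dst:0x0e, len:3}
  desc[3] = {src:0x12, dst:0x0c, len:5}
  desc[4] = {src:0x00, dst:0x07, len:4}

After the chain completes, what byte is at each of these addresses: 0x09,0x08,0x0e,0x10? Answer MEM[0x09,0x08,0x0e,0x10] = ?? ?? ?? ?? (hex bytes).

MEM[0x09,0x08,0x0e,0x10] = 6c 30 93 5d

#0 dst[0x14+7] := {0xf6,0x9e,0xf8,0xa5,0x68,0x13,0x15}
#1 dst[0x14+7] := {0x93,0x24,0x5d,0xb9,0xc1,0x00,0xd7}
#2 dst[0x0e+3] := {0x13,0x15,0x93}
#3 dst[0x0c+5] := {0x13,0x15,0x93,0x24,0x5d}
#4 dst[0x07+4] := {0x50,0x30,0x6c,0xa2}
query mem[0x09]=0x6c, mem[0x08]=0x30, mem[0x0e]=0x93, mem[0x10]=0x5d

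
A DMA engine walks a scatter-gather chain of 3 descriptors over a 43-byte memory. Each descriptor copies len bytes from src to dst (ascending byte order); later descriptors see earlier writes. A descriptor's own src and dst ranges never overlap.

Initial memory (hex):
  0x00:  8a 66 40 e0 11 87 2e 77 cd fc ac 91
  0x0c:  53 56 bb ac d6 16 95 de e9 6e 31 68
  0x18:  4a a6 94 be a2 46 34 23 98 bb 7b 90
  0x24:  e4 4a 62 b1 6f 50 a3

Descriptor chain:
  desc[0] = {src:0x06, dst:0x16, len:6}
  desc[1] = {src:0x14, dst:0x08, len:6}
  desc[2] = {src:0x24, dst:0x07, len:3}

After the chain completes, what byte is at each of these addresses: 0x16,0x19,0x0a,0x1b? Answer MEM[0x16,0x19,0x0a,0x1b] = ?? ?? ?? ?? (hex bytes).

[0] 0x06->0x16 len=6 : 2e 77 cd fc ac 91
[1] 0x14->0x08 len=6 : e9 6e 2e 77 cd fc
[2] 0x24->0x07 len=3 : e4 4a 62
query mem[0x16]=0x2e, mem[0x19]=0xfc, mem[0x0a]=0x2e, mem[0x1b]=0x91

MEM[0x16,0x19,0x0a,0x1b] = 2e fc 2e 91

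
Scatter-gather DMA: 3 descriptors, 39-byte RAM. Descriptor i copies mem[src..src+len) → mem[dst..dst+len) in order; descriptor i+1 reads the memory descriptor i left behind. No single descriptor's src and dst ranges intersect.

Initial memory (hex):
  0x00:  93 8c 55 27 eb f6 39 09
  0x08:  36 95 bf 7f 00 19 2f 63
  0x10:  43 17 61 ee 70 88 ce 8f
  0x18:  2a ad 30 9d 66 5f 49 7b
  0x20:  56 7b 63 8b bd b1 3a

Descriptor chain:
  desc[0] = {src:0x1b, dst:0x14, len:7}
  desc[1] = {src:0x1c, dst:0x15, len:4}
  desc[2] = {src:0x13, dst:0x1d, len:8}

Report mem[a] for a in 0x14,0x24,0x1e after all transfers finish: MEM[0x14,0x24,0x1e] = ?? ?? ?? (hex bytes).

MEM[0x14,0x24,0x1e] = 9d 7b 9d

#0 dst[0x14+7] := {0x9d,0x66,0x5f,0x49,0x7b,0x56,0x7b}
#1 dst[0x15+4] := {0x66,0x5f,0x49,0x7b}
#2 dst[0x1d+8] := {0xee,0x9d,0x66,0x5f,0x49,0x7b,0x56,0x7b}
query mem[0x14]=0x9d, mem[0x24]=0x7b, mem[0x1e]=0x9d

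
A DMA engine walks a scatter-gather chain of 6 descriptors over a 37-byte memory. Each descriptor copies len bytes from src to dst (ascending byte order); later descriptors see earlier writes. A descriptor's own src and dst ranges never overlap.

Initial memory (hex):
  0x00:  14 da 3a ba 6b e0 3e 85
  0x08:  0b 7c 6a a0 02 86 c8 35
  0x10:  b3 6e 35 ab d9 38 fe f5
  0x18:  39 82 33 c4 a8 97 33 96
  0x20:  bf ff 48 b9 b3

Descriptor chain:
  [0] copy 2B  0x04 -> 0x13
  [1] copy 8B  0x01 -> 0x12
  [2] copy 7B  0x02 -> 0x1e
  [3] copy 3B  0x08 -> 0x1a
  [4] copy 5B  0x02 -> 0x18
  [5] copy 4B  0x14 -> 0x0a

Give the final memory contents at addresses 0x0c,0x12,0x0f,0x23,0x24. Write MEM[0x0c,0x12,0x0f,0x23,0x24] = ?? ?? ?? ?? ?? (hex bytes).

[0] 0x04->0x13 len=2 : 6b e0
[1] 0x01->0x12 len=8 : da 3a ba 6b e0 3e 85 0b
[2] 0x02->0x1e len=7 : 3a ba 6b e0 3e 85 0b
[3] 0x08->0x1a len=3 : 0b 7c 6a
[4] 0x02->0x18 len=5 : 3a ba 6b e0 3e
[5] 0x14->0x0a len=4 : ba 6b e0 3e
query mem[0x0c]=0xe0, mem[0x12]=0xda, mem[0x0f]=0x35, mem[0x23]=0x85, mem[0x24]=0x0b

MEM[0x0c,0x12,0x0f,0x23,0x24] = e0 da 35 85 0b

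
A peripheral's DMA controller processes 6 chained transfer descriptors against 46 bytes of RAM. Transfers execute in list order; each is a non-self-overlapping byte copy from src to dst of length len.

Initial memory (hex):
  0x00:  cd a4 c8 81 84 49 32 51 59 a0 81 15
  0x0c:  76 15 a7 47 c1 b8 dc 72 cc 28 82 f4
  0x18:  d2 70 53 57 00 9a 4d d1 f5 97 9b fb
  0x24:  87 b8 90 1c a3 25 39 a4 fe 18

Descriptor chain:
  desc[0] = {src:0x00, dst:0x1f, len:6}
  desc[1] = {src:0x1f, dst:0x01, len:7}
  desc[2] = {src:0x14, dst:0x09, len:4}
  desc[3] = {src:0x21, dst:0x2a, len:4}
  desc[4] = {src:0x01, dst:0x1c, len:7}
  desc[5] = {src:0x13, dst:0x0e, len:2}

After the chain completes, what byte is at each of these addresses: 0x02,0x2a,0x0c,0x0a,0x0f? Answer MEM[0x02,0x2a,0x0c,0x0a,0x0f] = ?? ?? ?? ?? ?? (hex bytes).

MEM[0x02,0x2a,0x0c,0x0a,0x0f] = a4 c8 f4 28 cc

  after D0: wrote 6B at 0x1f = cda4c8818449
  after D1: wrote 7B at 0x01 = cda4c8818449b8
  after D2: wrote 4B at 0x09 = cc2882f4
  after D3: wrote 4B at 0x2a = c8818449
  after D4: wrote 7B at 0x1c = cda4c8818449b8
  after D5: wrote 2B at 0x0e = 72cc
query mem[0x02]=0xa4, mem[0x2a]=0xc8, mem[0x0c]=0xf4, mem[0x0a]=0x28, mem[0x0f]=0xcc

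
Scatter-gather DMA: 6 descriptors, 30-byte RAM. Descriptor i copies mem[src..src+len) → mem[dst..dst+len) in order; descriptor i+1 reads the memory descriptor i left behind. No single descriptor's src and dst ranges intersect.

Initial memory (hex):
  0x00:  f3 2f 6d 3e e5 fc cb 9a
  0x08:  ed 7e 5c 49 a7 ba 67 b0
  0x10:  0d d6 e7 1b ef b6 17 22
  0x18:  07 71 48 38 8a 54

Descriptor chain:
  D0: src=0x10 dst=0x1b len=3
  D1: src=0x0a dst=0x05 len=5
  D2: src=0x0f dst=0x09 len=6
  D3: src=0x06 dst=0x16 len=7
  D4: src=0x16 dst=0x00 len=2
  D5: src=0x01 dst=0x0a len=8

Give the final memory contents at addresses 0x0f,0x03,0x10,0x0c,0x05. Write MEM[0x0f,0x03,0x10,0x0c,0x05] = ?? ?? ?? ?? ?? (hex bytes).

MEM[0x0f,0x03,0x10,0x0c,0x05] = 49 3e a7 3e 5c

#0 dst[0x1b+3] := {0x0d,0xd6,0xe7}
#1 dst[0x05+5] := {0x5c,0x49,0xa7,0xba,0x67}
#2 dst[0x09+6] := {0xb0,0x0d,0xd6,0xe7,0x1b,0xef}
#3 dst[0x16+7] := {0x49,0xa7,0xba,0xb0,0x0d,0xd6,0xe7}
#4 dst[0x00+2] := {0x49,0xa7}
#5 dst[0x0a+8] := {0xa7,0x6d,0x3e,0xe5,0x5c,0x49,0xa7,0xba}
query mem[0x0f]=0x49, mem[0x03]=0x3e, mem[0x10]=0xa7, mem[0x0c]=0x3e, mem[0x05]=0x5c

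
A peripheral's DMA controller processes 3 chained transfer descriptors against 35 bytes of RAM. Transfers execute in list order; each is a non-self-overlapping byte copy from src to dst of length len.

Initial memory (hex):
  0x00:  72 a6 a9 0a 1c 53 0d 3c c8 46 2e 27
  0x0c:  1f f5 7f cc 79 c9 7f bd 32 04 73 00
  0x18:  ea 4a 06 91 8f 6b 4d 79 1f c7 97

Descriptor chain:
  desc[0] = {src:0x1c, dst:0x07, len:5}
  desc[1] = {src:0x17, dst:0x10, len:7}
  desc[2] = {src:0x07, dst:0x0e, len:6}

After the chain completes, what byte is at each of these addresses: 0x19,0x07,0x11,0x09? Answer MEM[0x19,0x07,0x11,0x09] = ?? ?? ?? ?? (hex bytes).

[0] 0x1c->0x07 len=5 : 8f 6b 4d 79 1f
[1] 0x17->0x10 len=7 : 00 ea 4a 06 91 8f 6b
[2] 0x07->0x0e len=6 : 8f 6b 4d 79 1f 1f
query mem[0x19]=0x4a, mem[0x07]=0x8f, mem[0x11]=0x79, mem[0x09]=0x4d

MEM[0x19,0x07,0x11,0x09] = 4a 8f 79 4d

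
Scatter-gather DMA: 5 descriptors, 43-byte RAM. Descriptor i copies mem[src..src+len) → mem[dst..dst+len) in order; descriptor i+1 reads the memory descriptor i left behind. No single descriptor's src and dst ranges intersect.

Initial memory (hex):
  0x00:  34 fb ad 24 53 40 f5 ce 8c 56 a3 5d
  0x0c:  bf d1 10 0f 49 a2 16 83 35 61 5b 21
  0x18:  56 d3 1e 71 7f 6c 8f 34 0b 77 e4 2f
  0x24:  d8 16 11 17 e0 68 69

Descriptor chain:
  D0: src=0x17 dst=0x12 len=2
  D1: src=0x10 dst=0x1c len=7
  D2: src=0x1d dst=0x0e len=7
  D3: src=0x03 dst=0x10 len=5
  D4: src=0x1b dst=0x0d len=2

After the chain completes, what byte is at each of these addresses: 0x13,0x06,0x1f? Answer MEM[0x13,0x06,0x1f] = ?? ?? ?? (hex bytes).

MEM[0x13,0x06,0x1f] = f5 f5 56

  after D0: wrote 2B at 0x12 = 2156
  after D1: wrote 7B at 0x1c = 49a2215635615b
  after D2: wrote 7B at 0x0e = a2215635615b2f
  after D3: wrote 5B at 0x10 = 245340f5ce
  after D4: wrote 2B at 0x0d = 7149
query mem[0x13]=0xf5, mem[0x06]=0xf5, mem[0x1f]=0x56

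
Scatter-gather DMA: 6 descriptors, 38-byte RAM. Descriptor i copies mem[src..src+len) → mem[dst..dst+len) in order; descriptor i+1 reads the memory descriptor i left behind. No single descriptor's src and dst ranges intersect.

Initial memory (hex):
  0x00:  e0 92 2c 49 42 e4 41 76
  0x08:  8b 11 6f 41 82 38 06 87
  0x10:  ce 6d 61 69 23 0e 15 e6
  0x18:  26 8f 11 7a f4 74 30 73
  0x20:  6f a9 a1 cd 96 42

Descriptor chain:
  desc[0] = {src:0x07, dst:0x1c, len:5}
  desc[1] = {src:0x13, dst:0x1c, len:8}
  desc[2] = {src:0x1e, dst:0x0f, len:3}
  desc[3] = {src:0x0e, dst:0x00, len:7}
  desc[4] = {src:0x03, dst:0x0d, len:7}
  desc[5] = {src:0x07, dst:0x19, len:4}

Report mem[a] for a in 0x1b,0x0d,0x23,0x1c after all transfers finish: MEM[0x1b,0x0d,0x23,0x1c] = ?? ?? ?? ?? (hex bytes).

MEM[0x1b,0x0d,0x23,0x1c] = 11 e6 11 6f

[0] 0x07->0x1c len=5 : 76 8b 11 6f 41
[1] 0x13->0x1c len=8 : 69 23 0e 15 e6 26 8f 11
[2] 0x1e->0x0f len=3 : 0e 15 e6
[3] 0x0e->0x00 len=7 : 06 0e 15 e6 61 69 23
[4] 0x03->0x0d len=7 : e6 61 69 23 76 8b 11
[5] 0x07->0x19 len=4 : 76 8b 11 6f
query mem[0x1b]=0x11, mem[0x0d]=0xe6, mem[0x23]=0x11, mem[0x1c]=0x6f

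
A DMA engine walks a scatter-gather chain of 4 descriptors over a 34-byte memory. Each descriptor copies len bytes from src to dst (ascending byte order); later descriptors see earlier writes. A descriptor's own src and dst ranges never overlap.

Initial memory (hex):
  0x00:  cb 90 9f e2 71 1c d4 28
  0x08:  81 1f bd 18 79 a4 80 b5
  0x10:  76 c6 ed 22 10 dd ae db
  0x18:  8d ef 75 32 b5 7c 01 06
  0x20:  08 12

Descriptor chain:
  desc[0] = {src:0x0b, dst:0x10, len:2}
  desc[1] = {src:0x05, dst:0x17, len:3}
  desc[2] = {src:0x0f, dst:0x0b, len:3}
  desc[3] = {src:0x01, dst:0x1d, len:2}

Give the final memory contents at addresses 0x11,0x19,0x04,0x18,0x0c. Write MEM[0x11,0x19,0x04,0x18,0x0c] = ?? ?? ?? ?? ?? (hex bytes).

D0: mem[0x10..0x11] <- [18 79]
D1: mem[0x17..0x19] <- [1c d4 28]
D2: mem[0x0b..0x0d] <- [b5 18 79]
D3: mem[0x1d..0x1e] <- [90 9f]
query mem[0x11]=0x79, mem[0x19]=0x28, mem[0x04]=0x71, mem[0x18]=0xd4, mem[0x0c]=0x18

MEM[0x11,0x19,0x04,0x18,0x0c] = 79 28 71 d4 18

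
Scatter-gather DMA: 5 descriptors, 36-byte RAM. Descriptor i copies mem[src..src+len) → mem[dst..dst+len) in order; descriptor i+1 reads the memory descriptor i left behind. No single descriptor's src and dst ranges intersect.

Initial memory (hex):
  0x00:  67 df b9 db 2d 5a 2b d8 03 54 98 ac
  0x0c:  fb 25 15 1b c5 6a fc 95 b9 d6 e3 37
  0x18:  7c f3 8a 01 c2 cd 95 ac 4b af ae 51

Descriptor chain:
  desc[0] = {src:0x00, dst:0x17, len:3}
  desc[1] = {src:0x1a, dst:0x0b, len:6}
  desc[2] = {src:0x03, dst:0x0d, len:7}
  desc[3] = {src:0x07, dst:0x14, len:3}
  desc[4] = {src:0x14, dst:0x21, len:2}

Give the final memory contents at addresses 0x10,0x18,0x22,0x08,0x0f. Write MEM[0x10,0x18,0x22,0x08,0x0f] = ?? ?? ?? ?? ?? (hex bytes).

  after D0: wrote 3B at 0x17 = 67dfb9
  after D1: wrote 6B at 0x0b = 8a01c2cd95ac
  after D2: wrote 7B at 0x0d = db2d5a2bd80354
  after D3: wrote 3B at 0x14 = d80354
  after D4: wrote 2B at 0x21 = d803
query mem[0x10]=0x2b, mem[0x18]=0xdf, mem[0x22]=0x03, mem[0x08]=0x03, mem[0x0f]=0x5a

MEM[0x10,0x18,0x22,0x08,0x0f] = 2b df 03 03 5a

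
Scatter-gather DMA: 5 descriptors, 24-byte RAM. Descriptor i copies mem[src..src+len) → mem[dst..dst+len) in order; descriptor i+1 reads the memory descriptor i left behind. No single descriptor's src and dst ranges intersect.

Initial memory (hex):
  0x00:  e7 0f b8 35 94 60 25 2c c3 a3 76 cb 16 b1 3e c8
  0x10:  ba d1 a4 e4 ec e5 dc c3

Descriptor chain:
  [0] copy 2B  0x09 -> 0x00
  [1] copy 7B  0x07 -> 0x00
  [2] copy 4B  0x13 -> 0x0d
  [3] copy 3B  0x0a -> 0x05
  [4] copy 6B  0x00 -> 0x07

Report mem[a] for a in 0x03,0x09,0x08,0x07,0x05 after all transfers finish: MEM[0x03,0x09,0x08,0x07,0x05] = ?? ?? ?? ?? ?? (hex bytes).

[0] 0x09->0x00 len=2 : a3 76
[1] 0x07->0x00 len=7 : 2c c3 a3 76 cb 16 b1
[2] 0x13->0x0d len=4 : e4 ec e5 dc
[3] 0x0a->0x05 len=3 : 76 cb 16
[4] 0x00->0x07 len=6 : 2c c3 a3 76 cb 76
query mem[0x03]=0x76, mem[0x09]=0xa3, mem[0x08]=0xc3, mem[0x07]=0x2c, mem[0x05]=0x76

MEM[0x03,0x09,0x08,0x07,0x05] = 76 a3 c3 2c 76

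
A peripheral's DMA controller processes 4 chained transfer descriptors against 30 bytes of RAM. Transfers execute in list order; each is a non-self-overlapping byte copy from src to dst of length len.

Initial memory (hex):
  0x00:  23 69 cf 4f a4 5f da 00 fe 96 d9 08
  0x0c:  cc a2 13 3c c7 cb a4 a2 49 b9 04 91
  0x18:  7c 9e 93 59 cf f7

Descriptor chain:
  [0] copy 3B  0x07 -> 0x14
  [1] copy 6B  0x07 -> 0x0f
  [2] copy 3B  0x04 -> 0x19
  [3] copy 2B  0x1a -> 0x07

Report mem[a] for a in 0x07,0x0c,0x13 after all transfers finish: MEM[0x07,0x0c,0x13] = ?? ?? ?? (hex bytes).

[0] 0x07->0x14 len=3 : 00 fe 96
[1] 0x07->0x0f len=6 : 00 fe 96 d9 08 cc
[2] 0x04->0x19 len=3 : a4 5f da
[3] 0x1a->0x07 len=2 : 5f da
query mem[0x07]=0x5f, mem[0x0c]=0xcc, mem[0x13]=0x08

MEM[0x07,0x0c,0x13] = 5f cc 08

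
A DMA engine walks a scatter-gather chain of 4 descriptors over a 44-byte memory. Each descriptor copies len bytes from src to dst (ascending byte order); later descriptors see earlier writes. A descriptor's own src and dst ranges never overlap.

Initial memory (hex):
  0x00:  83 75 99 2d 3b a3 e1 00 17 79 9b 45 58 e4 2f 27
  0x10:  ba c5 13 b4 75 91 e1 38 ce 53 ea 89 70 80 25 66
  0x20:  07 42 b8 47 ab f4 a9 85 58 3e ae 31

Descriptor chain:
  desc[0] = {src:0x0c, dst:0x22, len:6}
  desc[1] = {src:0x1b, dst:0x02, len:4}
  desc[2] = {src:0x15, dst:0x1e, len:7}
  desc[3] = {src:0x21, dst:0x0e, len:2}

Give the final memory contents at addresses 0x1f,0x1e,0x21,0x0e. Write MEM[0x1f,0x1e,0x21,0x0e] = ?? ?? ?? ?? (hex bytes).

D0: mem[0x22..0x27] <- [58 e4 2f 27 ba c5]
D1: mem[0x02..0x05] <- [89 70 80 25]
D2: mem[0x1e..0x24] <- [91 e1 38 ce 53 ea 89]
D3: mem[0x0e..0x0f] <- [ce 53]
query mem[0x1f]=0xe1, mem[0x1e]=0x91, mem[0x21]=0xce, mem[0x0e]=0xce

MEM[0x1f,0x1e,0x21,0x0e] = e1 91 ce ce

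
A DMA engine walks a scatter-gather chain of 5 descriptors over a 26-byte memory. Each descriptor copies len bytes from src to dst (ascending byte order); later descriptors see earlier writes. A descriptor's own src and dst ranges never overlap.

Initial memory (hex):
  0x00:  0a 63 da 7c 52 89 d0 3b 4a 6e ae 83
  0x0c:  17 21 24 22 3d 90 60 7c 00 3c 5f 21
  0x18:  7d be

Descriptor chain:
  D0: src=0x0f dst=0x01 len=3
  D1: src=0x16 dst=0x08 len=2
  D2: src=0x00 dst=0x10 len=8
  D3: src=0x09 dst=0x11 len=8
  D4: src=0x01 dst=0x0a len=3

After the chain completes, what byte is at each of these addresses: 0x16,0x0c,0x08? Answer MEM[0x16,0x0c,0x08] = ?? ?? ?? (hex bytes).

MEM[0x16,0x0c,0x08] = 24 90 5f

#0 dst[0x01+3] := {0x22,0x3d,0x90}
#1 dst[0x08+2] := {0x5f,0x21}
#2 dst[0x10+8] := {0x0a,0x22,0x3d,0x90,0x52,0x89,0xd0,0x3b}
#3 dst[0x11+8] := {0x21,0xae,0x83,0x17,0x21,0x24,0x22,0x0a}
#4 dst[0x0a+3] := {0x22,0x3d,0x90}
query mem[0x16]=0x24, mem[0x0c]=0x90, mem[0x08]=0x5f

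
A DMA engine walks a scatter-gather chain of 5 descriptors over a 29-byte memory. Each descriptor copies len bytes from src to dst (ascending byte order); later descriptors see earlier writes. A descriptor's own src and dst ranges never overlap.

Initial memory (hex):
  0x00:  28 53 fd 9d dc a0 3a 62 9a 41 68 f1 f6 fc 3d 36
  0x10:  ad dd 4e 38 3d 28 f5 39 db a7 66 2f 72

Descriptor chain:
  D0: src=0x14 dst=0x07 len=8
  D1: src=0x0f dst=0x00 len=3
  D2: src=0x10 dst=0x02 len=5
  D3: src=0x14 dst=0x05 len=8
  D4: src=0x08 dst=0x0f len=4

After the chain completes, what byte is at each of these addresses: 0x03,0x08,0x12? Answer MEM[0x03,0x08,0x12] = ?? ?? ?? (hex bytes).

MEM[0x03,0x08,0x12] = dd 39 66

D0: mem[0x07..0x0e] <- [3d 28 f5 39 db a7 66 2f]
D1: mem[0x00..0x02] <- [36 ad dd]
D2: mem[0x02..0x06] <- [ad dd 4e 38 3d]
D3: mem[0x05..0x0c] <- [3d 28 f5 39 db a7 66 2f]
D4: mem[0x0f..0x12] <- [39 db a7 66]
query mem[0x03]=0xdd, mem[0x08]=0x39, mem[0x12]=0x66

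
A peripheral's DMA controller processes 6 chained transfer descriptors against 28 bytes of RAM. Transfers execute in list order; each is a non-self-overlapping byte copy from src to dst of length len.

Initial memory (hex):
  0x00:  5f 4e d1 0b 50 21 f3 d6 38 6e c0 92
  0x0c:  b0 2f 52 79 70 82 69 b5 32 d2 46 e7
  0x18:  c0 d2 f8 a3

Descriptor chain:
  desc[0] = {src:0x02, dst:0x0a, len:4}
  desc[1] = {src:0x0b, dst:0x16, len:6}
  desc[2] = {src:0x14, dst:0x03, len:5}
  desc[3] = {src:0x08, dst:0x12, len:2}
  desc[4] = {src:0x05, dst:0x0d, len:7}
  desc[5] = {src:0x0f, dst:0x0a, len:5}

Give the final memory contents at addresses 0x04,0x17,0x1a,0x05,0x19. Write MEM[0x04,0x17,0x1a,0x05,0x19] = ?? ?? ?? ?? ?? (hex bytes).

[0] 0x02->0x0a len=4 : d1 0b 50 21
[1] 0x0b->0x16 len=6 : 0b 50 21 52 79 70
[2] 0x14->0x03 len=5 : 32 d2 0b 50 21
[3] 0x08->0x12 len=2 : 38 6e
[4] 0x05->0x0d len=7 : 0b 50 21 38 6e d1 0b
[5] 0x0f->0x0a len=5 : 21 38 6e d1 0b
query mem[0x04]=0xd2, mem[0x17]=0x50, mem[0x1a]=0x79, mem[0x05]=0x0b, mem[0x19]=0x52

MEM[0x04,0x17,0x1a,0x05,0x19] = d2 50 79 0b 52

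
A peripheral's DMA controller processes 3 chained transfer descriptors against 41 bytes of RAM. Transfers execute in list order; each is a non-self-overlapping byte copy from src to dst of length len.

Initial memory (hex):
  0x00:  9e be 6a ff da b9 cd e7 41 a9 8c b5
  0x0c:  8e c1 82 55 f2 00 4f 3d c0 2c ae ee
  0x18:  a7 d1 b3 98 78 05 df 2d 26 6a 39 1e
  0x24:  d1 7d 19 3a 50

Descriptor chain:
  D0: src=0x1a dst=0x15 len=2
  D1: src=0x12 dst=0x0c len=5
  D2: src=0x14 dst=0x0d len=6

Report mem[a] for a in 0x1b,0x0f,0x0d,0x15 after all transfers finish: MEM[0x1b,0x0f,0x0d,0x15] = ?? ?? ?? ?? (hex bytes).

  after D0: wrote 2B at 0x15 = b398
  after D1: wrote 5B at 0x0c = 4f3dc0b398
  after D2: wrote 6B at 0x0d = c0b398eea7d1
query mem[0x1b]=0x98, mem[0x0f]=0x98, mem[0x0d]=0xc0, mem[0x15]=0xb3

MEM[0x1b,0x0f,0x0d,0x15] = 98 98 c0 b3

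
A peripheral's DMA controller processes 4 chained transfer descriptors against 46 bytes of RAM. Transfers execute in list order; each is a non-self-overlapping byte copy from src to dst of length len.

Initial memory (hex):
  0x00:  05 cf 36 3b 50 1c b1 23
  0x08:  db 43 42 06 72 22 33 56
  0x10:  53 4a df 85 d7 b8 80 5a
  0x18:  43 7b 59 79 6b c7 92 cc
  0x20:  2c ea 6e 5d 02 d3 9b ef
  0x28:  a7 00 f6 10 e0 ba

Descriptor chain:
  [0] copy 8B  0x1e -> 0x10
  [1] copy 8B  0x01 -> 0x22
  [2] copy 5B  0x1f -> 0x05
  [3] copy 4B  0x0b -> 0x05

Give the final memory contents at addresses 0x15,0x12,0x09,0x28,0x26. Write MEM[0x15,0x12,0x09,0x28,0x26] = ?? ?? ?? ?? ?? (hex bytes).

MEM[0x15,0x12,0x09,0x28,0x26] = 5d 2c 36 23 1c

#0 dst[0x10+8] := {0x92,0xcc,0x2c,0xea,0x6e,0x5d,0x02,0xd3}
#1 dst[0x22+8] := {0xcf,0x36,0x3b,0x50,0x1c,0xb1,0x23,0xdb}
#2 dst[0x05+5] := {0xcc,0x2c,0xea,0xcf,0x36}
#3 dst[0x05+4] := {0x06,0x72,0x22,0x33}
query mem[0x15]=0x5d, mem[0x12]=0x2c, mem[0x09]=0x36, mem[0x28]=0x23, mem[0x26]=0x1c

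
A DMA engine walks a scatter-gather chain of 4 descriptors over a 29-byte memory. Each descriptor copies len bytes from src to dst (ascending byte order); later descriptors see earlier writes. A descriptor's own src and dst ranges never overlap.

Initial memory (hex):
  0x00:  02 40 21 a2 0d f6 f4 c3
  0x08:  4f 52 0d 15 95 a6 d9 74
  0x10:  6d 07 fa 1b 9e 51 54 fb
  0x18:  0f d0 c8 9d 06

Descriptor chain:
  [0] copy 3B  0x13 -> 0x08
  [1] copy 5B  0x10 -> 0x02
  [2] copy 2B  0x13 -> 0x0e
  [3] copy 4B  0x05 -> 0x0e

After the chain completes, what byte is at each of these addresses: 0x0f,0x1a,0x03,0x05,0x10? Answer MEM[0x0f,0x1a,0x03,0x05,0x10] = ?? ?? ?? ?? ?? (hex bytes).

MEM[0x0f,0x1a,0x03,0x05,0x10] = 9e c8 07 1b c3

[0] 0x13->0x08 len=3 : 1b 9e 51
[1] 0x10->0x02 len=5 : 6d 07 fa 1b 9e
[2] 0x13->0x0e len=2 : 1b 9e
[3] 0x05->0x0e len=4 : 1b 9e c3 1b
query mem[0x0f]=0x9e, mem[0x1a]=0xc8, mem[0x03]=0x07, mem[0x05]=0x1b, mem[0x10]=0xc3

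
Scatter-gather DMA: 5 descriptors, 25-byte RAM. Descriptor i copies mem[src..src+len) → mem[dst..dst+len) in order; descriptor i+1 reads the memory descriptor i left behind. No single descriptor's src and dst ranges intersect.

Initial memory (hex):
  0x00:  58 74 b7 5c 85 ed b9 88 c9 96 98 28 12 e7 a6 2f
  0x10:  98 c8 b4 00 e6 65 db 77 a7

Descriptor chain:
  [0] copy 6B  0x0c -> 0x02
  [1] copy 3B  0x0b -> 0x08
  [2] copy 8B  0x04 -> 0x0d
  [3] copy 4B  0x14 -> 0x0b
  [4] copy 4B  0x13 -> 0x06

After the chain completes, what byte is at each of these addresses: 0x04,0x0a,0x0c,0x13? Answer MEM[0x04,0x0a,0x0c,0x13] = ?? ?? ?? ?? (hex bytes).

  after D0: wrote 6B at 0x02 = 12e7a62f98c8
  after D1: wrote 3B at 0x08 = 2812e7
  after D2: wrote 8B at 0x0d = a62f98c82812e728
  after D3: wrote 4B at 0x0b = 2865db77
  after D4: wrote 4B at 0x06 = e72865db
query mem[0x04]=0xa6, mem[0x0a]=0xe7, mem[0x0c]=0x65, mem[0x13]=0xe7

MEM[0x04,0x0a,0x0c,0x13] = a6 e7 65 e7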